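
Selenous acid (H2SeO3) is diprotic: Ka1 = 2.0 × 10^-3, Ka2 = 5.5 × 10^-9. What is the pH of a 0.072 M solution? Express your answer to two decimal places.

Ka1 ≫ Ka2, so treat the first dissociation as the only significant source of H+.
Ka1 = x²/(0.072 − x) = 2.0 × 10^-3
Solving the quadratic: x = (−Ka1 + √(Ka1² + 4·Ka1·C₀))/2 = 1.10 × 10^-2 M
pH = −log(1.10 × 10^-2) = 1.96

pH = 1.96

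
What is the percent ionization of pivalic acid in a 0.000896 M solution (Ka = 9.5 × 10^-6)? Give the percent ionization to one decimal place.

9.8%

(CH3)3CCOOH ⇌ (CH3)3CCOO- + H+; let x = [H+] at equilibrium.
Solve x² + 9.5e-06x − 8.51e-09 = 0 → x = 8.76 × 10^-5 M
% ionization = x/C₀ × 100% = 8.76 × 10^-5/0.000896 × 100% = 9.8%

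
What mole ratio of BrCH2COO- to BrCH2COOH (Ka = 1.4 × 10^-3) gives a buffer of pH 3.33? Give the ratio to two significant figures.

pKa = -log(1.4 × 10^-3) = 2.854
pH = pKa + log(r) ⇒ log(r) = 3.33 − 2.854 = +0.476
r = [BrCH2COO-]/[BrCH2COOH] = 10^(+0.476) = 2.99

ratio = 3.0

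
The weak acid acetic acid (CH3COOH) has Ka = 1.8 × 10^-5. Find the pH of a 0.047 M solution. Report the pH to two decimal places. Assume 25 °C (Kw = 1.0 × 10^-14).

CH3COOH ⇌ CH3COO- + H+
Ka = [H+]²/(0.047 − [H+]) = 1.8 × 10^-5
Neglecting [H+] in the denominator: [H+] = √(1.8 × 10^-5 × 0.047) = 9.20 × 10^-4 M
pH = −log[H+] = −log(9.20 × 10^-4) = 3.04

pH = 3.04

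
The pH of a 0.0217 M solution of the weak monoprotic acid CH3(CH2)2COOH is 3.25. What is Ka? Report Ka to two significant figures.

[H+] = 10^(-3.25) = 5.62 × 10^-4 M
At equilibrium [HA] = 0.0217 − 5.62 × 10^-4 = 2.11 × 10^-2 M
Ka = [H+][A-]/[HA] = (5.62 × 10^-4)² / 2.11 × 10^-2 = 1.5 × 10^-5

Ka = 1.5 × 10^-5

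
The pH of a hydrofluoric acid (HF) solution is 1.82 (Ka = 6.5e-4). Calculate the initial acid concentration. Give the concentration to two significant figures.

[H+] = 10^(-1.82) = 1.51 × 10^-2 M = x
Ka = x²/(C₀ − x) ⇒ C₀ = x + x²/Ka
C₀ = 1.51 × 10^-2 + (1.51 × 10^-2)²/(6.5 × 10^-4) = 3.66 × 10^-1 M

C₀ = 3.7 × 10^-1 M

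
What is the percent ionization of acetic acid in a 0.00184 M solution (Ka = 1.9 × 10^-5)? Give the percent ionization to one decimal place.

CH3COOH ⇌ CH3COO- + H+; let x = [H+] at equilibrium.
Solve x² + 1.9e-05x − 3.5e-08 = 0 → x = 1.78 × 10^-4 M
% ionization = x/C₀ × 100% = 1.78 × 10^-4/0.00184 × 100% = 9.7%

9.7%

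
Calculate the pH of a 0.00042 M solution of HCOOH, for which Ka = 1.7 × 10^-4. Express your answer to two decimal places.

HCOOH ⇌ HCOO- + H+
Ka = [H+]²/(0.00042 − [H+]) = 1.7 × 10^-4
The 5% rule fails; solving [H+]² + Ka·[H+] − Ka·C₀ = 0 exactly:
[H+] = (−Ka + √(Ka² + 4·Ka·C₀))/2 = 1.95 × 10^-4 M
pH = −log[H+] = −log(1.95 × 10^-4) = 3.71

pH = 3.71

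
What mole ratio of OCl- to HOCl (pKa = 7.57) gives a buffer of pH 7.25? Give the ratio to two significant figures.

ratio = 0.48

pH = pKa + log(r) ⇒ log(r) = 7.25 − 7.57 = -0.32
r = [OCl-]/[HOCl] = 10^(-0.32) = 0.479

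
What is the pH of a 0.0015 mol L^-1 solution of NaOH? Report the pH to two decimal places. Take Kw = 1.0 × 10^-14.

pH = 11.18

NaOH is a strong base; [OH-] = 0.0015 M.
pOH = -log(0.0015) = 2.82
pH = 14.00 - 2.82 = 11.18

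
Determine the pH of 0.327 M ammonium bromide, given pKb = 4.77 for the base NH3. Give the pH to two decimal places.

NH4+ is the conjugate acid of the weak base NH3.
Kb = 10^(−4.77) = 1.70 × 10^-5
Ka = Kw/Kb = 1.0×10^-14 / 1.70 × 10^-5 = 5.88 × 10^-10
Ka = [H+]²/(0.327 − [H+]) = 5.88 × 10^-10
Assume [H+] ≪ 0.327: [H+] ≈ √(5.88 × 10^-10 × 0.327) = 1.39 × 10^-5 M
([H+]/C₀ = 0.0042% < 5%, so the approximation holds.)
pH = −log[H+] = −log(1.39 × 10^-5) = 4.86

pH = 4.86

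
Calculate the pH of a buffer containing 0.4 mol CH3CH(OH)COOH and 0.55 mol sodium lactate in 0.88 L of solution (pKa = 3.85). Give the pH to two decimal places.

pH = pKa + log([A⁻]/[HA]) = 3.85 + log(0.55/0.4)
pH = 3.85 + (+0.138) = 3.99

pH = 3.99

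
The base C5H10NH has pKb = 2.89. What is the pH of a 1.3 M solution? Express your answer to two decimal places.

pH = 12.61

C5H10NH + H2O ⇌ C5H10NH2+ + OH-
Kb = 10^(−2.89) = 1.29 × 10^-3
From the ICE table, Kb = x²/(1.3 − x) = 1.29 × 10^-3.
Assume x ≪ 1.3: x ≈ √(1.29 × 10^-3 × 1.3) = 4.10 × 10^-2 M
Check: 3.2% ionized — well under 5%, approximation valid.
pOH = 1.39, so pH = 14.00 − pOH = 12.61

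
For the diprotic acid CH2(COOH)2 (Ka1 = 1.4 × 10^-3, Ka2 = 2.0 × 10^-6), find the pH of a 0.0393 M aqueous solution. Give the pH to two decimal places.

Since Ka1 ≫ Ka2, the first ionization dominates [H+].
Ka1 = x²/(0.0393 − x) = 1.4 × 10^-3
Solving the quadratic: x = (−Ka1 + √(Ka1² + 4·Ka1·C₀))/2 = 6.75 × 10^-3 M
pH = −log(6.75 × 10^-3) = 2.17

pH = 2.17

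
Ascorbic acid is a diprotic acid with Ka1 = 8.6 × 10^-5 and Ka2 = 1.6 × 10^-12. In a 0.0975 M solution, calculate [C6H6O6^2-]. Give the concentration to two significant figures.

1.6 × 10^-12 M

First ionization gives [H+] ≈ [HC6H6O6-] = 2.90 × 10^-3 M.
Second step: Ka2 = [H+][C6H6O6^2-]/[HC6H6O6-] ≈ [C6H6O6^2-] (since [H+] ≈ [HC6H6O6-]).
So [C6H6O6^2-] ≈ Ka2.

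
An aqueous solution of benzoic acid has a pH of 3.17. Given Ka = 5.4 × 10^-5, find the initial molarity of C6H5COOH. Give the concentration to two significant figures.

[H+] = 10^(-3.17) = 6.76 × 10^-4 M = x
Ka = x²/(C₀ − x) ⇒ C₀ = x + x²/Ka
C₀ = 6.76 × 10^-4 + (6.76 × 10^-4)²/(5.4 × 10^-5) = 9.14 × 10^-3 M

C₀ = 9.1 × 10^-3 M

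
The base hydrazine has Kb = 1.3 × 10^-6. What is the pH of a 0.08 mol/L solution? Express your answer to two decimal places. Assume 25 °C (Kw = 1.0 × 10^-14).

pH = 10.51

N2H4 + H2O ⇌ N2H5+ + OH-
From the ICE table, Kb = x²/(0.08 − x) = 1.3 × 10^-6.
Neglecting x in the denominator: x = √(1.3 × 10^-6 × 0.08) = 3.22 × 10^-4 M
pOH = 3.49, so pH = 14.00 − pOH = 10.51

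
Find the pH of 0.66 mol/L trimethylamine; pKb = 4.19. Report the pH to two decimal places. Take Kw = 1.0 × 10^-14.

(CH3)3N + H2O ⇌ (CH3)3NH+ + OH-
Kb = 10^(−4.19) = 6.46 × 10^-5
Kb = [OH-]²/(0.66 − [OH-]) = 6.46 × 10^-5
Since Kb ≪ C₀, [OH-] ≈ √(Kb·C₀) = 6.53 × 10^-3 M.
pOH = 2.19, so pH = 14.00 − pOH = 11.81

pH = 11.81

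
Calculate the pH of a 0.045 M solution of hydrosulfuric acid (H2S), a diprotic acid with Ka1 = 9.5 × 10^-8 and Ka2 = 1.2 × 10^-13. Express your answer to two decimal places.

pH = 4.18

Ka1 ≫ Ka2, so treat the first dissociation as the only significant source of H+.
Ka1 = x²/(0.045 − x) = 9.5 × 10^-8
x ≈ √(9.5 × 10^-8 × 0.045) = 6.54 × 10^-5 M
pH = −log(6.54 × 10^-5) = 4.18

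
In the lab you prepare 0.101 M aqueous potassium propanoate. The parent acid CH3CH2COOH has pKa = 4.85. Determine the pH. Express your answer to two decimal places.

CH3CH2COO- is the conjugate base of the weak acid CH3CH2COOH.
Ka = 10^(−4.85) = 1.41 × 10^-5
Kb = Kw/Ka = 1.0×10^-14 / 1.41 × 10^-5 = 7.09 × 10^-10
Kb = x²/(0.101 − x) = 7.09 × 10^-10
Since Kb ≪ C₀, x ≈ √(Kb·C₀) = 8.46 × 10^-6 M.
Check: 0.0084% ionized — well under 5%, approximation valid.
pOH = 5.07, so pH = 14.00 − pOH = 8.93

pH = 8.93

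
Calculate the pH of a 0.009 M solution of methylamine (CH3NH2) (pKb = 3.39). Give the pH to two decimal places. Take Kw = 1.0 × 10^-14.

CH3NH2 + H2O ⇌ CH3NH3+ + OH-
Kb = 10^(−3.39) = 4.07 × 10^-4
Kb = [OH-]²/(0.009 − [OH-]) = 4.07 × 10^-4
The 5% rule fails; solving [OH-]² + Kb·[OH-] − Kb·C₀ = 0 exactly:
[OH-] = (−Kb + √(Kb² + 4·Kb·C₀))/2 = 1.72 × 10^-3 M
pOH = −log(1.72 × 10^-3) = 2.76; pH = 14.00 − 2.76 = 11.24

pH = 11.24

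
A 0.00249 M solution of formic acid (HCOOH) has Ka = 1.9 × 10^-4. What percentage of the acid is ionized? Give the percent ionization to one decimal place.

HCOOH ⇌ HCOO- + H+; let x = [H+] at equilibrium.
Ka = x²/(C₀ − x); solving the quadratic gives x = 5.99 × 10^-4 M.
Fraction ionized = 5.99 × 10^-4 / 0.00249 = 0.2406 → 24.1%

24.1%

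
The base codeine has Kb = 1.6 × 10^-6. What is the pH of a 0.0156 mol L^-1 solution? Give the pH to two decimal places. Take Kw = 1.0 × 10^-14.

C18H21NO3 + H2O ⇌ C18H22NO3+ + OH-
Let x = [OH-] at equilibrium. Kb = x²/(0.0156 − x).
Assume x ≪ 0.0156: x ≈ √(1.6 × 10^-6 × 0.0156) = 1.58 × 10^-4 M
pOH = −log(1.58 × 10^-4) = 3.80; pH = 14.00 − 3.80 = 10.20

pH = 10.20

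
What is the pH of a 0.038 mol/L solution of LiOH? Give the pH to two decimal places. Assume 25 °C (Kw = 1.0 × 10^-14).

pH = 12.58

LiOH is a strong base; [OH-] = 0.038 M.
pOH = -log(0.038) = 1.42
pH = 14.00 - 1.42 = 12.58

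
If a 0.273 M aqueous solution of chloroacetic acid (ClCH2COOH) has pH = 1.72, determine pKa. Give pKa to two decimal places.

[H+] = 10^(-1.72) = 1.91 × 10^-2 M
At equilibrium [HA] = 0.273 − 1.91 × 10^-2 = 2.54 × 10^-1 M
Ka = [H+][A-]/[HA] = (1.91 × 10^-2)² / 2.54 × 10^-1 = 1.44 × 10^-3
pKa = -log(1.44 × 10^-3) = 2.84

pKa = 2.84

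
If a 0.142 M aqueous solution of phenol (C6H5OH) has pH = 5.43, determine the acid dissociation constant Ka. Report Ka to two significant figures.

[H+] = 10^(-5.43) = 3.72 × 10^-6 M
At equilibrium [HA] = 0.142 − 3.72 × 10^-6 = 1.42 × 10^-1 M
Ka = [H+][A-]/[HA] = (3.72 × 10^-6)² / 1.42 × 10^-1 = 9.7 × 10^-11

Ka = 9.7 × 10^-11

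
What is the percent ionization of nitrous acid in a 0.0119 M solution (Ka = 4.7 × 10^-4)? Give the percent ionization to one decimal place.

HNO2 ⇌ NO2- + H+; let x = [H+] at equilibrium.
Solve x² + 0.00047x − 5.59e-06 = 0 → x = 2.14 × 10^-3 M
Fraction ionized = 2.14 × 10^-3 / 0.0119 = 0.1798 → 18.0%

18.0%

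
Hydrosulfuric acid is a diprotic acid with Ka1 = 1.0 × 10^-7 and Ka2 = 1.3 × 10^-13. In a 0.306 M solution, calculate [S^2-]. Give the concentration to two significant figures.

First ionization gives [H+] ≈ [HS-] = 1.75 × 10^-4 M.
Second step: Ka2 = [H+][S^2-]/[HS-] ≈ [S^2-] (since [H+] ≈ [HS-]).
So [S^2-] ≈ Ka2.

1.3 × 10^-13 M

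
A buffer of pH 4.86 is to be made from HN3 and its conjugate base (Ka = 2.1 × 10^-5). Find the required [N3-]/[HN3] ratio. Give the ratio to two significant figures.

pKa = -log(2.1 × 10^-5) = 4.678
pH = pKa + log(r) ⇒ log(r) = 4.86 − 4.678 = +0.182
r = [N3-]/[HN3] = 10^(+0.182) = 1.52

ratio = 1.5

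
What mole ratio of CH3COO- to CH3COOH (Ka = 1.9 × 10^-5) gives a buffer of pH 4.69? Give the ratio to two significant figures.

ratio = 0.93

pKa = -log(1.9 × 10^-5) = 4.721
pH = pKa + log(r) ⇒ log(r) = 4.69 − 4.721 = -0.031
r = [CH3COO-]/[CH3COOH] = 10^(-0.031) = 0.931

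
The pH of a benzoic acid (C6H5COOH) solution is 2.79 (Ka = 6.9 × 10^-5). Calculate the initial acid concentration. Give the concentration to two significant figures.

C₀ = 4.0 × 10^-2 M

[H+] = 10^(-2.79) = 1.62 × 10^-3 M = x
Ka = x²/(C₀ − x) ⇒ C₀ = x + x²/Ka
C₀ = 1.62 × 10^-3 + (1.62 × 10^-3)²/(6.9 × 10^-5) = 3.97 × 10^-2 M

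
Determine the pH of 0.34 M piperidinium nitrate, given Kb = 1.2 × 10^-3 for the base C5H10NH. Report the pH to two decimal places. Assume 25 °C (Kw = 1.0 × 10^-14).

pH = 5.77

C5H10NH2+ is the conjugate acid of the weak base C5H10NH.
Ka = Kw/Kb = 1.0×10^-14 / 1.2 × 10^-3 = 8.33 × 10^-12
From the ICE table, Ka = x²/(0.34 − x) = 8.33 × 10^-12.
Neglecting x in the denominator: x = √(8.33 × 10^-12 × 0.34) = 1.68 × 10^-6 M
Check: 0.00049% ionized — well under 5%, approximation valid.
pH = −log(1.68 × 10^-6) = 5.77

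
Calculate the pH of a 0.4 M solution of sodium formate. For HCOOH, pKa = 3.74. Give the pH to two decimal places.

pH = 8.67

HCOO- is the conjugate base of the weak acid HCOOH.
Ka = 10^(−3.74) = 1.82 × 10^-4
Kb = Kw/Ka = 1.0×10^-14 / 1.82 × 10^-4 = 5.49 × 10^-11
From the ICE table, Kb = x²/(0.4 − x) = 5.49 × 10^-11.
Neglecting x in the denominator: x = √(5.49 × 10^-11 × 0.4) = 4.69 × 10^-6 M
Check: 0.0012% ionized — well under 5%, approximation valid.
pOH = 5.33, so pH = 14.00 − pOH = 8.67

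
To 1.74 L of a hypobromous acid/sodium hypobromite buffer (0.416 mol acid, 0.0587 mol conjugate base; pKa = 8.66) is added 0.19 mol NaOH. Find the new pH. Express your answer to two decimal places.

After neutralization: n(HOBr) = 0.226 mol, n(OBr-) = 0.249 mol.
pH = pKa + log(n_OBr-/n_HOBr) = 8.66 + log(0.249/0.226) = 8.66 + (+0.042)

pH = 8.70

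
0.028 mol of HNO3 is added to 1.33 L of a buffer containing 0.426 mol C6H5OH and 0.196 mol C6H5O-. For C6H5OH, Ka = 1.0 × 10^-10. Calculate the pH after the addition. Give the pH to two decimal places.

Added H+ converts C6H5O- to C6H5OH: C6H5OH → 0.454 mol, C6H5O- → 0.168 mol.
pKa = −log(1.0 × 10^-10) = 10.000
pH = pKa + log(n_C6H5O-/n_C6H5OH) = 10.000 + log(0.168/0.454) = 10.000 + (-0.432)

pH = 9.57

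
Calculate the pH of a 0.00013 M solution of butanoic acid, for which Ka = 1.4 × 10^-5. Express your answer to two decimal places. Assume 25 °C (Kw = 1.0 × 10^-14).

pH = 4.44

CH3(CH2)2COOH ⇌ CH3(CH2)2COO- + H+
From the ICE table, Ka = x²/(0.00013 − x) = 1.4 × 10^-5.
The 5% rule fails; solving x² + Ka·x − Ka·C₀ = 0 exactly:
x = (−Ka + √(Ka² + 4·Ka·C₀))/2 = 3.62 × 10^-5 M
pH = −log(3.62 × 10^-5) = 4.44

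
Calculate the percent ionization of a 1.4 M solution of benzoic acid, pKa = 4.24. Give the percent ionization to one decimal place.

C6H5COOH ⇌ C6H5COO- + H+; let x = [H+] at equilibrium.
Ka = 10^(−4.24) = 5.75 × 10^-5
x ≈ √(Ka·C₀) = √(5.75 × 10^-5 × 1.4) = 8.97 × 10^-3 M
% ionization = x/C₀ × 100% = 8.97 × 10^-3/1.4 × 100% = 0.6%

0.6%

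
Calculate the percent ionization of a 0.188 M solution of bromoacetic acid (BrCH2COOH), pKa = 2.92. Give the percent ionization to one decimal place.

BrCH2COOH ⇌ BrCH2COO- + H+; let x = [H+] at equilibrium.
Ka = 10^(−2.92) = 1.20 × 10^-3
Ka = x²/(C₀ − x); solving the quadratic gives x = 1.44 × 10^-2 M.
% ionization = x/C₀ × 100% = 1.44 × 10^-2/0.188 × 100% = 7.7%

7.7%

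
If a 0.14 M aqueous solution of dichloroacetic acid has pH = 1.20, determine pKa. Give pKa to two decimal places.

pKa = 1.29

[H+] = 10^(-1.20) = 6.31 × 10^-2 M
At equilibrium [HA] = 0.14 − 6.31 × 10^-2 = 7.69 × 10^-2 M
Ka = [H+][A-]/[HA] = (6.31 × 10^-2)² / 7.69 × 10^-2 = 5.18 × 10^-2
pKa = -log(5.18 × 10^-2) = 1.29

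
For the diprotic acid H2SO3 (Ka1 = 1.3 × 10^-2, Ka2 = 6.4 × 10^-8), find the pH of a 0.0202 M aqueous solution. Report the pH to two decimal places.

Ka1 ≫ Ka2, so treat the first dissociation as the only significant source of H+.
Ka1 = x²/(0.0202 − x) = 1.3 × 10^-2
Solving the quadratic: x = (−Ka1 + √(Ka1² + 4·Ka1·C₀))/2 = 1.10 × 10^-2 M
pH = −log(1.10 × 10^-2) = 1.96

pH = 1.96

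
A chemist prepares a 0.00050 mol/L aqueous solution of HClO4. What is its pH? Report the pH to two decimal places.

HClO4 is a strong acid and dissociates completely, so [H+] = 0.00050 M.
pH = -log(0.0005) = 3.30

pH = 3.30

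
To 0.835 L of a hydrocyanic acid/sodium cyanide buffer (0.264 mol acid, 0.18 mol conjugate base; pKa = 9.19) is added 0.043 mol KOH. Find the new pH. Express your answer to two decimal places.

After neutralization: n(HCN) = 0.221 mol, n(CN-) = 0.223 mol.
Henderson–Hasselbalch with mole ratio 0.223/0.221: pH = 9.19 + (+0.004)

pH = 9.19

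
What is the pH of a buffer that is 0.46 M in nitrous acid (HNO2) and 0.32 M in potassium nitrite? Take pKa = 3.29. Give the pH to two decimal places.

pH = 3.13

pH = pKa + log([A⁻]/[HA]) = 3.29 + log(0.32/0.46)
pH = 3.29 + (-0.158) = 3.13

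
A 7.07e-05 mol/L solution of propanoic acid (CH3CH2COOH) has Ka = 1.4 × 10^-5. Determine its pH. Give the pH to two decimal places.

pH = 4.60

CH3CH2COOH ⇌ CH3CH2COO- + H+
From the ICE table, Ka = x²/(7.07e-05 − x) = 1.4 × 10^-5.
The 5% rule fails; solving x² + Ka·x − Ka·C₀ = 0 exactly:
x = [−1.4e-05 + √(1.4e-05² + 3.96e-09)]/2 = 2.52 × 10^-5 M
pH = −log(2.52 × 10^-5) = 4.60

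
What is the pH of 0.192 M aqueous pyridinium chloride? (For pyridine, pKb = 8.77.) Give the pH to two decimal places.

pH = 2.97

C5H5NH+ is the conjugate acid of the weak base C5H5N.
Kb = 10^(−8.77) = 1.70 × 10^-9
Ka = Kw/Kb = 1.0×10^-14 / 1.70 × 10^-9 = 5.88 × 10^-6
From the ICE table, Ka = x²/(0.192 − x) = 5.88 × 10^-6.
Neglecting x in the denominator: x = √(5.88 × 10^-6 × 0.192) = 1.06 × 10^-3 M
pH = −log[H+] = −log(1.06 × 10^-3) = 2.97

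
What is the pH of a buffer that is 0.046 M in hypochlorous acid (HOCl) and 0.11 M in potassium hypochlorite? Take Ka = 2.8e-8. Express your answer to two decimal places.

pKa = −log(2.8 × 10^-8) = 7.553
Using pH = pKa + log([base]/[acid]) with [base]/[acid] = 0.11/0.046:
pH = 7.553 + (+0.379) = 7.93

pH = 7.93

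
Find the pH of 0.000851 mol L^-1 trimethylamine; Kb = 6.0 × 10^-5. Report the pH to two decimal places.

pH = 10.30

(CH3)3N + H2O ⇌ (CH3)3NH+ + OH-
From the ICE table, Kb = [OH-]²/(0.000851 − [OH-]) = 6.0 × 10^-5.
Here C₀/Kb ≈ 14.2, so the small-[OH-] approximation fails. Use the quadratic:
[OH-] = (−Kb + √(Kb² + 4·Kb·C₀))/2 = 1.98 × 10^-4 M
pOH = 3.70, so pH = 14.00 − pOH = 10.30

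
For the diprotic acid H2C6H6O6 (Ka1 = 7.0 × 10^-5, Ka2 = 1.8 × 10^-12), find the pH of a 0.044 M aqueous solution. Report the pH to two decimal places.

Ka1 ≫ Ka2, so treat the first dissociation as the only significant source of H+.
Ka1 = x²/(0.044 − x) = 7.0 × 10^-5
x ≈ √(7.0 × 10^-5 × 0.044) = 1.75 × 10^-3 M
pH = −log(1.75 × 10^-3) = 2.76

pH = 2.76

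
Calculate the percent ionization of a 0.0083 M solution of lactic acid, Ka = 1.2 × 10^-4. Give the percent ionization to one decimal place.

CH3CH(OH)COOH ⇌ CH3CH(OH)COO- + H+; let x = [H+] at equilibrium.
Solve x² + 0.00012x − 9.96e-07 = 0 → x = 9.40 × 10^-4 M
% ionization = x/C₀ × 100% = 9.40 × 10^-4/0.0083 × 100% = 11.3%

11.3%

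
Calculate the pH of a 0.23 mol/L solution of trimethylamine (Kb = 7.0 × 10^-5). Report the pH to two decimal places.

pH = 11.60

(CH3)3N + H2O ⇌ (CH3)3NH+ + OH-
From the ICE table, Kb = x²/(0.23 − x) = 7.0 × 10^-5.
Neglecting x in the denominator: x = √(7.0 × 10^-5 × 0.23) = 4.01 × 10^-3 M
Check: 1.7% ionized — well under 5%, approximation valid.
pOH = 2.40, so pH = 14.00 − pOH = 11.60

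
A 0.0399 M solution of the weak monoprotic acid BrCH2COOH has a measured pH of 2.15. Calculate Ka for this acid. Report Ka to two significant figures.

[H+] = 10^(-2.15) = 7.08 × 10^-3 M
At equilibrium [HA] = 0.0399 − 7.08 × 10^-3 = 3.28 × 10^-2 M
Ka = [H+][A-]/[HA] = (7.08 × 10^-3)² / 3.28 × 10^-2 = 1.5 × 10^-3

Ka = 1.5 × 10^-3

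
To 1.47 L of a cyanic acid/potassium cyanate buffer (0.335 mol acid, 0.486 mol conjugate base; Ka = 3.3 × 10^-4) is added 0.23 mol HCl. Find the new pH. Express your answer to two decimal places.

pH = 3.14

Added H+ converts OCN- to HOCN: HOCN → 0.565 mol, OCN- → 0.256 mol.
pKa = −log(3.3 × 10^-4) = 3.481
pH = pKa + log(n_OCN-/n_HOCN) = 3.481 + log(0.256/0.565) = 3.481 + (-0.344)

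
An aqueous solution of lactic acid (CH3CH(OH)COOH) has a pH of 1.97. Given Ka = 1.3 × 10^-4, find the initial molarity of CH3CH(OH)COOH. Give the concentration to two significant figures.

C₀ = 8.9 × 10^-1 M

[H+] = 10^(-1.97) = 1.07 × 10^-2 M = x
Ka = x²/(C₀ − x) ⇒ C₀ = x + x²/Ka
C₀ = 1.07 × 10^-2 + (1.07 × 10^-2)²/(1.3 × 10^-4) = 8.91 × 10^-1 M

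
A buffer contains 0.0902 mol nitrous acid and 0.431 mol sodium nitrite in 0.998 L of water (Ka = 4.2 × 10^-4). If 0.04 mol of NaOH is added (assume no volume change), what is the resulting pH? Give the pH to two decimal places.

pH = 4.35

OH- converts HNO2 to NO2-: HNO2 → 0.0502 mol, NO2- → 0.471 mol.
pKa = −log(4.2 × 10^-4) = 3.377
pH = pKa + log(n_NO2-/n_HNO2) = 3.377 + log(0.471/0.0502) = 3.377 + (+0.972)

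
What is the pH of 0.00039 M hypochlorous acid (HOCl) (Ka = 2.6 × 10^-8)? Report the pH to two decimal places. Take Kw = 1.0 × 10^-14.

HOCl ⇌ OCl- + H+
Ka = x²/(0.00039 − x) = 2.6 × 10^-8
Since Ka ≪ C₀, x ≈ √(Ka·C₀) = 3.18 × 10^-6 M.
(x/C₀ = 0.82% < 5%, so the approximation holds.)
pH = −log[H+] = −log(3.18 × 10^-6) = 5.50

pH = 5.50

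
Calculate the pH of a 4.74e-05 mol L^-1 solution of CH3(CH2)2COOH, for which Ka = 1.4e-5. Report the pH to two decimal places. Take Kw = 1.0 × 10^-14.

CH3(CH2)2COOH ⇌ CH3(CH2)2COO- + H+
Ka = [H+]²/(4.74e-05 − [H+]) = 1.4 × 10^-5
The 5% rule fails; solving [H+]² + Ka·[H+] − Ka·C₀ = 0 exactly:
[H+] = (−Ka + √(Ka² + 4·Ka·C₀))/2 = 1.97 × 10^-5 M
pH = −log(1.97 × 10^-5) = 4.71

pH = 4.71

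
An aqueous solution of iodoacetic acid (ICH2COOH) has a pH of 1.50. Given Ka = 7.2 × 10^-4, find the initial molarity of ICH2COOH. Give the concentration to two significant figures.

C₀ = 1.4 M

[H+] = 10^(-1.50) = 3.16 × 10^-2 M = x
Ka = x²/(C₀ − x) ⇒ C₀ = x + x²/Ka
C₀ = 3.16 × 10^-2 + (3.16 × 10^-2)²/(7.2 × 10^-4) = 1.42 M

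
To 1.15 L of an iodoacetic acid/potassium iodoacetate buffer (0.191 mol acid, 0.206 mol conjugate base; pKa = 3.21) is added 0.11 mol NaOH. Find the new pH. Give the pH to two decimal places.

OH- converts ICH2COOH to ICH2COO-: ICH2COOH → 0.081 mol, ICH2COO- → 0.316 mol.
pH = pKa + log(n_ICH2COO-/n_ICH2COOH) = 3.21 + log(0.316/0.081) = 3.21 + (+0.591)

pH = 3.80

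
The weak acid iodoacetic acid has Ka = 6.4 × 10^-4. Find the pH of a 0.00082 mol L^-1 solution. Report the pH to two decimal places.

ICH2COOH ⇌ ICH2COO- + H+
From the ICE table, Ka = x²/(0.00082 − x) = 6.4 × 10^-4.
x is not negligible relative to C₀; solve x² + 0.00064·x − 5.25e-07 = 0.
x = (−Ka + √(Ka² + 4·Ka·C₀))/2 = 4.72 × 10^-4 M
pH = −log[H+] = −log(4.72 × 10^-4) = 3.33

pH = 3.33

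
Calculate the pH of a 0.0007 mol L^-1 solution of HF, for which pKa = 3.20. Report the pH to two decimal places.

pH = 3.38

HF ⇌ F- + H+
Ka = 10^(−3.20) = 6.31 × 10^-4
From the ICE table, Ka = [H+]²/(0.0007 − [H+]) = 6.31 × 10^-4.
[H+] is not negligible relative to C₀; solve [H+]² + 0.000631·[H+] − 4.42e-07 = 0.
[H+] = (−Ka + √(Ka² + 4·Ka·C₀))/2 = 4.20 × 10^-4 M
pH = −log[H+] = −log(4.20 × 10^-4) = 3.38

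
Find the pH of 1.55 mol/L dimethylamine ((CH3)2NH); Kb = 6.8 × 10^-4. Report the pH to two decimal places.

pH = 12.51

(CH3)2NH + H2O ⇌ (CH3)2NH2+ + OH-
From the ICE table, Kb = [OH-]²/(1.55 − [OH-]) = 6.8 × 10^-4.
Assume [OH-] ≪ 1.55: [OH-] ≈ √(6.8 × 10^-4 × 1.55) = 3.25 × 10^-2 M
([OH-]/C₀ = 2.1% < 5%, so the approximation holds.)
pOH = −log(3.25 × 10^-2) = 1.49; pH = 14.00 − 1.49 = 12.51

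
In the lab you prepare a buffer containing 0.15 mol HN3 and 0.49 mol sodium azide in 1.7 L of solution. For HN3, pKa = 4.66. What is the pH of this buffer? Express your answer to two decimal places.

pH = pKa + log([A⁻]/[HA]) = 4.66 + log(0.49/0.15)
pH = 4.66 + (+0.514) = 5.17

pH = 5.17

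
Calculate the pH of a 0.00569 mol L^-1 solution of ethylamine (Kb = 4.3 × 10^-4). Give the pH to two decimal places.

C2H5NH2 + H2O ⇌ C2H5NH3+ + OH-
From the ICE table, Kb = x²/(0.00569 − x) = 4.3 × 10^-4.
Here C₀/Kb ≈ 13.2, so the small-x approximation fails. Use the quadratic:
x = [−0.00043 + √(0.00043² + 9.79e-06)]/2 = 1.36 × 10^-3 M
pOH = −log(1.36 × 10^-3) = 2.87; pH = 14.00 − 2.87 = 11.13

pH = 11.13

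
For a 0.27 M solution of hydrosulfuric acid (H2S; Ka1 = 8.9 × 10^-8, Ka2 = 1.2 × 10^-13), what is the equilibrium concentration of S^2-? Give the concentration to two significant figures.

1.2 × 10^-13 M

First ionization gives [H+] ≈ [HS-] = 1.55 × 10^-4 M.
Second step: Ka2 = [H+][S^2-]/[HS-] ≈ [S^2-] (since [H+] ≈ [HS-]).
So [S^2-] ≈ Ka2.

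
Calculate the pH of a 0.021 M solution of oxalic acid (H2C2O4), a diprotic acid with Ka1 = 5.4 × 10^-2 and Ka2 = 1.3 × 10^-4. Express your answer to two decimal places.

pH = 1.79

Since Ka1 ≫ Ka2, the first ionization dominates [H+].
Ka1 = x²/(0.021 − x) = 5.4 × 10^-2
Solving the quadratic: x = (−Ka1 + √(Ka1² + 4·Ka1·C₀))/2 = 1.62 × 10^-2 M
pH = −log(1.62 × 10^-2) = 1.79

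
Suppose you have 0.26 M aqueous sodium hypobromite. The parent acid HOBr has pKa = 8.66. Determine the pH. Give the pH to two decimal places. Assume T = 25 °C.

OBr- is the conjugate base of the weak acid HOBr.
Ka = 10^(−8.66) = 2.19 × 10^-9
Kb = Kw/Ka = 1.0×10^-14 / 2.19 × 10^-9 = 4.57 × 10^-6
From the ICE table, Kb = x²/(0.26 − x) = 4.57 × 10^-6.
Neglecting x in the denominator: x = √(4.57 × 10^-6 × 0.26) = 1.09 × 10^-3 M
(x/C₀ = 0.42% < 5%, so the approximation holds.)
pOH = 2.96, so pH = 14.00 − pOH = 11.04

pH = 11.04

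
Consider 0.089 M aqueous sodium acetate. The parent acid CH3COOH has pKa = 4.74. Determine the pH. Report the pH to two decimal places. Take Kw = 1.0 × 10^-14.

CH3COO- is the conjugate base of the weak acid CH3COOH.
Ka = 10^(−4.74) = 1.82 × 10^-5
Kb = Kw/Ka = 1.0×10^-14 / 1.82 × 10^-5 = 5.49 × 10^-10
From the ICE table, Kb = [OH-]²/(0.089 − [OH-]) = 5.49 × 10^-10.
Since Kb ≪ C₀, [OH-] ≈ √(Kb·C₀) = 6.99 × 10^-6 M.
pOH = −log(6.99 × 10^-6) = 5.16; pH = 14.00 − 5.16 = 8.84

pH = 8.84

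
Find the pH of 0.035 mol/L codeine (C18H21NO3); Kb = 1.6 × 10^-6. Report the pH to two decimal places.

C18H21NO3 + H2O ⇌ C18H22NO3+ + OH-
From the ICE table, Kb = [OH-]²/(0.035 − [OH-]) = 1.6 × 10^-6.
Since Kb ≪ C₀, [OH-] ≈ √(Kb·C₀) = 2.37 × 10^-4 M.
Check: 0.68% ionized — well under 5%, approximation valid.
pOH = −log(2.37 × 10^-4) = 3.63; pH = 14.00 − 3.63 = 10.37

pH = 10.37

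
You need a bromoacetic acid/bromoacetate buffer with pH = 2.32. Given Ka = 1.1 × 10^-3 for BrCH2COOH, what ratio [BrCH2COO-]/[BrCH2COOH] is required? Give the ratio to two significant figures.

ratio = 0.23

pKa = -log(1.1 × 10^-3) = 2.959
pH = pKa + log(r) ⇒ log(r) = 2.32 − 2.959 = -0.639
r = [BrCH2COO-]/[BrCH2COOH] = 10^(-0.639) = 0.23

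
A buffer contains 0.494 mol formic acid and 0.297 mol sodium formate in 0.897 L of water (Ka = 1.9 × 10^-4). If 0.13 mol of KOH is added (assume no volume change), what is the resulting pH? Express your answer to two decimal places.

After neutralization: n(HCOOH) = 0.364 mol, n(HCOO-) = 0.427 mol.
pKa = −log(1.9 × 10^-4) = 3.721
pH = pKa + log([A⁻]/[HA]) = 3.721 + log(0.427/0.364) = 3.721 +0.069

pH = 3.79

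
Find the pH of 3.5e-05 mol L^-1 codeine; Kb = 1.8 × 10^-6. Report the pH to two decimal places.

C18H21NO3 + H2O ⇌ C18H22NO3+ + OH-
Kb = [OH-]²/(3.5e-05 − [OH-]) = 1.8 × 10^-6
[OH-] is not negligible relative to C₀; solve [OH-]² + 1.8e-06·[OH-] − 6.3e-11 = 0.
[OH-] = (−Kb + √(Kb² + 4·Kb·C₀))/2 = 7.09 × 10^-6 M
pOH = 5.15, so pH = 14.00 − pOH = 8.85

pH = 8.85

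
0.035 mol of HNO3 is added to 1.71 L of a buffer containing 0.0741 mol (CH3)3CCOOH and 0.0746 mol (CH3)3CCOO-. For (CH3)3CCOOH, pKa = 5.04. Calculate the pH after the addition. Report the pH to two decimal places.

pH = 4.60

Added H+ converts (CH3)3CCOO- to (CH3)3CCOOH: (CH3)3CCOOH → 0.109 mol, (CH3)3CCOO- → 0.0396 mol.
Henderson–Hasselbalch with mole ratio 0.0396/0.109: pH = 5.04 + (-0.440)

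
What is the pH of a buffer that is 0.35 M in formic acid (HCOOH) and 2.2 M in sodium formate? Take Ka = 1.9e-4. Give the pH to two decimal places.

pKa = −log(1.9 × 10^-4) = 3.721
Henderson–Hasselbalch: pH = pKa + log([HCOO-]/[HCOOH]) = 3.721 + log(2.2/0.35)
pH = 3.721 + (+0.798) = 4.52

pH = 4.52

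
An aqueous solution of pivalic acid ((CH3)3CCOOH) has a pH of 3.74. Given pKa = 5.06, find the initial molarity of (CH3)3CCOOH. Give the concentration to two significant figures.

C₀ = 4.0 × 10^-3 M

[H+] = 10^(-3.74) = 1.82 × 10^-4 M = x
Ka = 10^(−5.06) = 8.71 × 10^-6
Ka = x²/(C₀ − x) ⇒ C₀ = x + x²/Ka
C₀ = 1.82 × 10^-4 + (1.82 × 10^-4)²/(8.71 × 10^-6) = 3.98 × 10^-3 M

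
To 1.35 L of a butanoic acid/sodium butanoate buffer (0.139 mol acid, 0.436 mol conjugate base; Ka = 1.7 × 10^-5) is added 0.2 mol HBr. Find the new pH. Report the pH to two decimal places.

After neutralization: n(CH3(CH2)2COOH) = 0.339 mol, n(CH3(CH2)2COO-) = 0.236 mol.
pKa = −log(1.7 × 10^-5) = 4.770
Henderson–Hasselbalch with mole ratio 0.236/0.339: pH = 4.770 + (-0.157)

pH = 4.61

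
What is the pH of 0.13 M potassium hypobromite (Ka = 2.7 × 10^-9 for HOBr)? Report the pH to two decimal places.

pH = 10.84

OBr- is the conjugate base of the weak acid HOBr.
Kb = Kw/Ka = 1.0×10^-14 / 2.7 × 10^-9 = 3.70 × 10^-6
Let x = [OH-] at equilibrium. Kb = x²/(0.13 − x).
Assume x ≪ 0.13: x ≈ √(3.70 × 10^-6 × 0.13) = 6.94 × 10^-4 M
(x/C₀ = 0.53% < 5%, so the approximation holds.)
pOH = 3.16, so pH = 14.00 − pOH = 10.84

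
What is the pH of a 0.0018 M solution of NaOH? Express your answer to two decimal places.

NaOH is a strong base; [OH-] = 0.0018 M.
pOH = -log(0.0018) = 2.74
pH = 14.00 - 2.74 = 11.26

pH = 11.26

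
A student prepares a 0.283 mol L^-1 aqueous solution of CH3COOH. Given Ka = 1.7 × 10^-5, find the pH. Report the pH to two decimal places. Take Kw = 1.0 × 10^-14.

CH3COOH ⇌ CH3COO- + H+
Ka = x²/(0.283 − x) = 1.7 × 10^-5
Since Ka ≪ C₀, x ≈ √(Ka·C₀) = 2.19 × 10^-3 M.
pH = −log[H+] = −log(2.19 × 10^-3) = 2.66

pH = 2.66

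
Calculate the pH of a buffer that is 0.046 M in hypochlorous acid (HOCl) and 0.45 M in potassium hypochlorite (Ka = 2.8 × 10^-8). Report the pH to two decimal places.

pKa = −log(2.8 × 10^-8) = 7.553
Using pH = pKa + log([base]/[acid]) with [base]/[acid] = 0.45/0.046:
pH = 7.553 + (+0.990) = 8.54

pH = 8.54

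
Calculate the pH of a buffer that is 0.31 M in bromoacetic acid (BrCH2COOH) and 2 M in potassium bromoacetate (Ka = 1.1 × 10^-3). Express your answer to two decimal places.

pKa = −log(1.1 × 10^-3) = 2.959
Henderson–Hasselbalch: pH = pKa + log([BrCH2COO-]/[BrCH2COOH]) = 2.959 + log(2/0.31)
pH = 2.959 + (+0.810) = 3.77

pH = 3.77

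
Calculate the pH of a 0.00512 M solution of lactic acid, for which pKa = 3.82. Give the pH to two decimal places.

CH3CH(OH)COOH ⇌ CH3CH(OH)COO- + H+
Ka = 10^(−3.82) = 1.51 × 10^-4
Ka = x²/(0.00512 − x) = 1.51 × 10^-4
The 5% rule fails; solving x² + Ka·x − Ka·C₀ = 0 exactly:
x = (−Ka + √(Ka² + 4·Ka·C₀))/2 = 8.07 × 10^-4 M
pH = −log(8.07 × 10^-4) = 3.09

pH = 3.09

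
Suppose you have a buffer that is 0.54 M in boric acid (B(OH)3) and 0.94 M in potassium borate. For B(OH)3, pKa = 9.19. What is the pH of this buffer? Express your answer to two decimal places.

pH = 9.43

pH = pKa + log([A⁻]/[HA]) = 9.19 + log(0.94/0.54)
pH = 9.19 + (+0.241) = 9.43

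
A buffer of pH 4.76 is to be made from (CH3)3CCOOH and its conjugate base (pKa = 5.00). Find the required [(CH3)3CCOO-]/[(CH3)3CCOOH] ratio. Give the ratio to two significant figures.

pH = pKa + log(r) ⇒ log(r) = 4.76 − 5.00 = -0.24
r = [(CH3)3CCOO-]/[(CH3)3CCOOH] = 10^(-0.24) = 0.575

ratio = 0.58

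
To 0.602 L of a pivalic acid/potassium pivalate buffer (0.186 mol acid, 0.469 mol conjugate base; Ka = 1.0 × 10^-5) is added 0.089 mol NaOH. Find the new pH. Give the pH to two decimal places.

OH- converts (CH3)3CCOOH to (CH3)3CCOO-: (CH3)3CCOOH → 0.097 mol, (CH3)3CCOO- → 0.558 mol.
pKa = −log(1.0 × 10^-5) = 5.000
Henderson–Hasselbalch with mole ratio 0.558/0.097: pH = 5.000 + (+0.760)

pH = 5.76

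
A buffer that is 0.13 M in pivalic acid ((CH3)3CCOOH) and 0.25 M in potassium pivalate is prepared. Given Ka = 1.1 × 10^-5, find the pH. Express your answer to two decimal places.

pKa = −log(1.1 × 10^-5) = 4.959
pH = pKa + log([A⁻]/[HA]) = 4.959 + log(0.25/0.13)
pH = 4.959 + (+0.284) = 5.24

pH = 5.24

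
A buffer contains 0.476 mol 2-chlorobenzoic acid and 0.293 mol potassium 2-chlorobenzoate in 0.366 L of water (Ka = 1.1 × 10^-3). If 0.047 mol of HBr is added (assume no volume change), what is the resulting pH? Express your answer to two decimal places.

pH = 2.63

After neutralization: n(ClC6H4COOH) = 0.523 mol, n(ClC6H4COO-) = 0.246 mol.
pKa = −log(1.1 × 10^-3) = 2.959
Henderson–Hasselbalch with mole ratio 0.246/0.523: pH = 2.959 + (-0.328)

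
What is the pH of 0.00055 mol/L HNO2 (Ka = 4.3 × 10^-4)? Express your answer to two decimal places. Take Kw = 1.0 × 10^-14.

HNO2 ⇌ NO2- + H+
Ka = x²/(0.00055 − x) = 4.3 × 10^-4
The 5% rule fails; solving x² + Ka·x − Ka·C₀ = 0 exactly:
x = (−Ka + √(Ka² + 4·Ka·C₀))/2 = 3.17 × 10^-4 M
pH = −log[H+] = −log(3.17 × 10^-4) = 3.50

pH = 3.50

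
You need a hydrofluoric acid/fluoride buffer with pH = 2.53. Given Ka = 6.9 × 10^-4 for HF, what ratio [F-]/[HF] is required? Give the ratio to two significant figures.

ratio = 0.23

pKa = -log(6.9 × 10^-4) = 3.161
pH = pKa + log(r) ⇒ log(r) = 2.53 − 3.161 = -0.631
r = [F-]/[HF] = 10^(-0.631) = 0.234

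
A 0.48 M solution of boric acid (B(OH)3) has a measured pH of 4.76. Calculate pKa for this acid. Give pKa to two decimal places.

pKa = 9.20

[H+] = 10^(-4.76) = 1.74 × 10^-5 M
At equilibrium [HA] = 0.48 − 1.74 × 10^-5 = 4.80 × 10^-1 M
Ka = [H+][A-]/[HA] = (1.74 × 10^-5)² / 4.80 × 10^-1 = 6.31 × 10^-10
pKa = -log(6.31 × 10^-10) = 9.20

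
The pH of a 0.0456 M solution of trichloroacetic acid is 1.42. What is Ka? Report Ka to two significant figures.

Ka = 1.9 × 10^-1

[H+] = 10^(-1.42) = 3.80 × 10^-2 M
At equilibrium [HA] = 0.0456 − 3.80 × 10^-2 = 7.60 × 10^-3 M
Ka = [H+][A-]/[HA] = (3.80 × 10^-2)² / 7.60 × 10^-3 = 1.9 × 10^-1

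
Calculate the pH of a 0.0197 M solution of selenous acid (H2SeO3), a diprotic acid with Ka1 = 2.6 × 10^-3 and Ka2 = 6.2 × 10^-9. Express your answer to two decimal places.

Ka1 ≫ Ka2, so treat the first dissociation as the only significant source of H+.
Ka1 = x²/(0.0197 − x) = 2.6 × 10^-3
Solving the quadratic: x = (−Ka1 + √(Ka1² + 4·Ka1·C₀))/2 = 5.97 × 10^-3 M
pH = −log(5.97 × 10^-3) = 2.22

pH = 2.22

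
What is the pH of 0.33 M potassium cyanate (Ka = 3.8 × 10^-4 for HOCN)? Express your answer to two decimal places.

pH = 8.47

OCN- is the conjugate base of the weak acid HOCN.
Kb = Kw/Ka = 1.0×10^-14 / 3.8 × 10^-4 = 2.63 × 10^-11
From the ICE table, Kb = [OH-]²/(0.33 − [OH-]) = 2.63 × 10^-11.
Neglecting [OH-] in the denominator: [OH-] = √(2.63 × 10^-11 × 0.33) = 2.95 × 10^-6 M
pOH = −log(2.95 × 10^-6) = 5.53; pH = 14.00 − 5.53 = 8.47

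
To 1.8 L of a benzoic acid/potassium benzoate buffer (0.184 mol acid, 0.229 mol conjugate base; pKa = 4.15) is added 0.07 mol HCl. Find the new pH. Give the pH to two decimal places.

Added H+ converts C6H5COO- to C6H5COOH: C6H5COOH → 0.254 mol, C6H5COO- → 0.159 mol.
pH = pKa + log(n_C6H5COO-/n_C6H5COOH) = 4.15 + log(0.159/0.254) = 4.15 + (-0.203)

pH = 3.95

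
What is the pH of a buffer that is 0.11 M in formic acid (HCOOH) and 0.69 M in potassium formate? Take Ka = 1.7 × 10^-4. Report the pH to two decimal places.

pH = 4.57

pKa = −log(1.7 × 10^-4) = 3.770
Henderson–Hasselbalch: pH = pKa + log([HCOO-]/[HCOOH]) = 3.770 + log(0.69/0.11)
pH = 3.770 + (+0.797) = 4.57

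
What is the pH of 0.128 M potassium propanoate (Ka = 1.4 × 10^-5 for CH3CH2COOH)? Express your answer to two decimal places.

pH = 8.98

CH3CH2COO- is the conjugate base of the weak acid CH3CH2COOH.
Kb = Kw/Ka = 1.0×10^-14 / 1.4 × 10^-5 = 7.14 × 10^-10
From the ICE table, Kb = [OH-]²/(0.128 − [OH-]) = 7.14 × 10^-10.
Neglecting [OH-] in the denominator: [OH-] = √(7.14 × 10^-10 × 0.128) = 9.56 × 10^-6 M
([OH-]/C₀ = 0.0075% < 5%, so the approximation holds.)
pOH = −log(9.56 × 10^-6) = 5.02; pH = 14.00 − 5.02 = 8.98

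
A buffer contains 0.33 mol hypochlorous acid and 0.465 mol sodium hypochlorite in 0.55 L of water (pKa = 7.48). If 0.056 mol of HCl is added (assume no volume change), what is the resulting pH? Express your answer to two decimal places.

Added H+ converts OCl- to HOCl: HOCl → 0.386 mol, OCl- → 0.409 mol.
pH = pKa + log(n_OCl-/n_HOCl) = 7.48 + log(0.409/0.386) = 7.48 + (+0.025)

pH = 7.51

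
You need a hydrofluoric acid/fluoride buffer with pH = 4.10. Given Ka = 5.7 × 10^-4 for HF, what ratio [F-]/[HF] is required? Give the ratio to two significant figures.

pKa = -log(5.7 × 10^-4) = 3.244
pH = pKa + log(r) ⇒ log(r) = 4.10 − 3.244 = +0.856
r = [F-]/[HF] = 10^(+0.856) = 7.18

ratio = 7.2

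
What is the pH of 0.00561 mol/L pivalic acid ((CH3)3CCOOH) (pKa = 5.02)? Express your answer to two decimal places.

(CH3)3CCOOH ⇌ (CH3)3CCOO- + H+
Ka = 10^(−5.02) = 9.55 × 10^-6
Let x = [H+] at equilibrium. Ka = x²/(0.00561 − x).
Neglecting x in the denominator: x = √(9.55 × 10^-6 × 0.00561) = 2.31 × 10^-4 M
(x/C₀ = 4.1% < 5%, so the approximation holds.)
pH = −log(2.31 × 10^-4) = 3.64

pH = 3.64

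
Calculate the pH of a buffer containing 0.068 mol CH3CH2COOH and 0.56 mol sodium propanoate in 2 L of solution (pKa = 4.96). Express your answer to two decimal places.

Using pH = pKa + log([base]/[acid]) with [base]/[acid] = 0.56/0.068:
pH = 4.96 + (+0.916) = 5.88

pH = 5.88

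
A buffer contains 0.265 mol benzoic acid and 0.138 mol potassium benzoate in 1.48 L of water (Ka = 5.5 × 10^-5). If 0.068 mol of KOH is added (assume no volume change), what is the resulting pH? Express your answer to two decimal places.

OH- converts C6H5COOH to C6H5COO-: C6H5COOH → 0.197 mol, C6H5COO- → 0.206 mol.
pKa = −log(5.5 × 10^-5) = 4.260
pH = pKa + log([A⁻]/[HA]) = 4.260 + log(0.206/0.197) = 4.260 +0.019

pH = 4.28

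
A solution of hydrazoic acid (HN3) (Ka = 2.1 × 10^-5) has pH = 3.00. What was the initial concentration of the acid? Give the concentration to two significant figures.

C₀ = 4.9 × 10^-2 M

[H+] = 10^(-3.00) = 1.00 × 10^-3 M = x
Ka = x²/(C₀ − x) ⇒ C₀ = x + x²/Ka
C₀ = 1.00 × 10^-3 + (1.00 × 10^-3)²/(2.1 × 10^-5) = 4.86 × 10^-2 M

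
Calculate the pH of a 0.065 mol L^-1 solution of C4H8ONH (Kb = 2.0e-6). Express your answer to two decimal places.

C4H8ONH + H2O ⇌ C4H8ONH2+ + OH-
From the ICE table, Kb = [OH-]²/(0.065 − [OH-]) = 2.0 × 10^-6.
Assume [OH-] ≪ 0.065: [OH-] ≈ √(2.0 × 10^-6 × 0.065) = 3.61 × 10^-4 M
pOH = −log(3.61 × 10^-4) = 3.44; pH = 14.00 − 3.44 = 10.56

pH = 10.56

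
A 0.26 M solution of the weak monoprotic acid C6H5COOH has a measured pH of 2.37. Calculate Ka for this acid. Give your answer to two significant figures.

Ka = 7.1 × 10^-5

[H+] = 10^(-2.37) = 4.27 × 10^-3 M
At equilibrium [HA] = 0.26 − 4.27 × 10^-3 = 2.56 × 10^-1 M
Ka = [H+][A-]/[HA] = (4.27 × 10^-3)² / 2.56 × 10^-1 = 7.1 × 10^-5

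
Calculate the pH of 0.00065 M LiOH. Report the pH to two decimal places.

LiOH is a strong base; [OH-] = 0.00065 M.
pOH = -log(0.00065) = 3.19
pH = 14.00 - 3.19 = 10.81

pH = 10.81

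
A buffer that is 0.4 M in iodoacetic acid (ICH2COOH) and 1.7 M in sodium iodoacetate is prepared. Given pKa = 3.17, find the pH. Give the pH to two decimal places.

pH = 3.80

pH = pKa + log([A⁻]/[HA]) = 3.17 + log(1.7/0.4)
pH = 3.17 + (+0.628) = 3.80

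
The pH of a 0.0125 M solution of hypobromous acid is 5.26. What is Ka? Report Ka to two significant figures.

Ka = 2.4 × 10^-9

[H+] = 10^(-5.26) = 5.50 × 10^-6 M
At equilibrium [HA] = 0.0125 − 5.50 × 10^-6 = 1.25 × 10^-2 M
Ka = [H+][A-]/[HA] = (5.50 × 10^-6)² / 1.25 × 10^-2 = 2.4 × 10^-9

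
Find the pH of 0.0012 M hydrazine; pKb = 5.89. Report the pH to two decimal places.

N2H4 + H2O ⇌ N2H5+ + OH-
Kb = 10^(−5.89) = 1.29 × 10^-6
Let x = [OH-] at equilibrium. Kb = x²/(0.0012 − x).
Neglecting x in the denominator: x = √(1.29 × 10^-6 × 0.0012) = 3.93 × 10^-5 M
Check: 3.3% ionized — well under 5%, approximation valid.
pOH = 4.41, so pH = 14.00 − pOH = 9.59

pH = 9.59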